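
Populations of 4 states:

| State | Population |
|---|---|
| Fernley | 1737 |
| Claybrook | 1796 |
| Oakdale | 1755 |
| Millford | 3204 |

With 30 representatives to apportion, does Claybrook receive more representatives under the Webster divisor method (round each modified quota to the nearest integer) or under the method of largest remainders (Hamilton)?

Webster: Fernley 6, Claybrook 6, Oakdale 6, Millford 12.
Hamilton: Fernley 6, Claybrook 7, Oakdale 6, Millford 11.
Claybrook gets 6 under Webster and 7 under Hamilton.

Hamilton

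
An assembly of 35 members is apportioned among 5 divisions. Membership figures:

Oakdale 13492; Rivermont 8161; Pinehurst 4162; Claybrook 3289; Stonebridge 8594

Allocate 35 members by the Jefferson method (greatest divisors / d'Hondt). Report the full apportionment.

Oakdale 13, Rivermont 7, Pinehurst 4, Claybrook 3, Stonebridge 8

Standard divisor 37698/35 ≈ 1077.086; standard quotas: Oakdale 12.526, Rivermont 7.577, Pinehurst 3.864, Claybrook 3.054, Stonebridge 7.979.
Rounding down gives 12, 7, 3, 3, 7 = 32 seats, so the divisor must be adjusted.
With modified divisor 1030: modified quotas Oakdale 13.099, Rivermont 7.923, Pinehurst 4.041, Claybrook 3.193, Stonebridge 8.344.
Rounding down: Oakdale 13, Rivermont 7, Pinehurst 4, Claybrook 3, Stonebridge 8 (total 35).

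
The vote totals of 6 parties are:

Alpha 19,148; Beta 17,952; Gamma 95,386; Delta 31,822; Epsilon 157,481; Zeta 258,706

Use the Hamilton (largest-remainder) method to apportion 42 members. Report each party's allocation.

Alpha: 1, Beta: 1, Gamma: 7, Delta: 2, Epsilon: 12, Zeta: 19

The standard divisor is 580495/42 ≈ 13821.31.
Standard quotas: Alpha 1.3854, Beta 1.2989, Gamma 6.9014, Delta 2.3024, Epsilon 11.3941, Zeta 18.7179.
Lower quotas: Alpha 1, Beta 1, Gamma 6, Delta 2, Epsilon 11, Zeta 18 (sum 39, leaving 3 seats).
Remainders in descending order: Gamma 0.9014, Zeta 0.7179, Epsilon 0.3941, Alpha 0.3854, Delta 0.3024, Beta 0.2989.
Largest remainders: Gamma, Zeta, Epsilon receive the extra seats.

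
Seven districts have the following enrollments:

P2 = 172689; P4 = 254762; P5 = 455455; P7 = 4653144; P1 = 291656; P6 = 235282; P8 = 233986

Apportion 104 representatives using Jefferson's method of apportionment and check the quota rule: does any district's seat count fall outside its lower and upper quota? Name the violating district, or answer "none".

Standard quotas: P2 2.852, P4 4.208, P5 7.522, P7 76.851, P1 4.817, P6 3.886, P8 3.864.
Jefferson allocation: P2 2, P4 4, P5 7, P7 79, P1 4, P6 4, P8 4.
P7 has quota 76.851 (lower 76, upper 77) but receives 79 — outside the quota interval.

P7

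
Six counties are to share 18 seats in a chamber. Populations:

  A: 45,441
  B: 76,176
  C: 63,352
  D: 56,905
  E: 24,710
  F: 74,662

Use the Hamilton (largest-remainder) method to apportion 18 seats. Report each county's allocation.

A=3, B=4, C=3, D=3, E=1, F=4

The standard divisor is 341246/18 ≈ 18958.111.
Standard quotas: A 2.3969, B 4.0181, C 3.3417, D 3.0016, E 1.3034, F 3.9383.
Lower quotas: A 2, B 4, C 3, D 3, E 1, F 3 (sum 16, leaving 2 seats).
Remainders in descending order: F 0.9383, A 0.3969, C 0.3417, E 0.3034, B 0.0181, D 0.0016.
The surplus seats go to F, A.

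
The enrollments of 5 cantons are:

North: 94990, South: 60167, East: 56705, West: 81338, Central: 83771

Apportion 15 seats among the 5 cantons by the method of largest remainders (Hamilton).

North=4, South=3, East=2, West=3, Central=3

Standard divisor: 376971 ÷ 15 ≈ 25131.4.
Standard quotas: North 3.7797, South 2.3941, East 2.2563, West 3.2365, Central 3.3333.
Lower quotas: North 3, South 2, East 2, West 3, Central 3 (sum 13, leaving 2 seats).
Remainders in descending order: North 0.7797, South 0.3941, Central 0.3333, East 0.2563, West 0.2365.
The surplus seats go to North, South.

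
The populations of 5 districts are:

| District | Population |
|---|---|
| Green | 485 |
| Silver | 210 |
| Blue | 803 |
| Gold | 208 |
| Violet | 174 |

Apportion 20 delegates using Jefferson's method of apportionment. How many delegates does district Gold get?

2

Standard divisor 1880/20 ≈ 94; standard quotas: Green 5.160, Silver 2.234, Blue 8.543, Gold 2.213, Violet 1.851.
Rounding down gives 5, 2, 8, 2, 1 = 18 seats, so the divisor must be adjusted.
With modified divisor 84: modified quotas Green 5.774, Silver 2.500, Blue 9.560, Gold 2.476, Violet 2.071.
Rounding down: Green 5, Silver 2, Blue 9, Gold 2, Violet 2 (total 20).
Gold receives 2.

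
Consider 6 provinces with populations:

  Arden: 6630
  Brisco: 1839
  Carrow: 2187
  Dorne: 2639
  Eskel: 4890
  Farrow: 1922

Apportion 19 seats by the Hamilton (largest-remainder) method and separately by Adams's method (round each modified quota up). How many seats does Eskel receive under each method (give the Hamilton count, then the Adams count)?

5 and 4

Hamilton: Arden 6, Brisco 2, Carrow 2, Dorne 2, Eskel 5, Farrow 2.
Adams: Arden 6, Brisco 2, Carrow 2, Dorne 3, Eskel 4, Farrow 2.
Eskel gets 5 under Hamilton and 4 under Adams.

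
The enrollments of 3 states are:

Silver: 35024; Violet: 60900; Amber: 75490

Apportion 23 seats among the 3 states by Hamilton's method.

Total 171414; standard divisor 171414/23 ≈ 7452.783.
Standard quotas: Silver 4.6995, Violet 8.1714, Amber 10.1291.
Lower quotas: Silver 4, Violet 8, Amber 10 (sum 22, leaving 1 seat).
Remainders in descending order: Silver 0.6995, Violet 0.1714, Amber 0.1291.
Largest remainder: Silver receives the extra seat.

Silver 5, Violet 8, Amber 10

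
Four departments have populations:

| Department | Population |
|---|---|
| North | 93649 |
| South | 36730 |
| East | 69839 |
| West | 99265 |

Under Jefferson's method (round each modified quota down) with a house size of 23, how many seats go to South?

3

Standard divisor 299483/23 ≈ 13021; standard quotas: North 7.192, South 2.821, East 5.364, West 7.623.
Rounding down gives 7, 2, 5, 7 = 21 seats, so the divisor must be adjusted.
With modified divisor 12000: modified quotas North 7.804, South 3.061, East 5.820, West 8.272.
Rounding down: North 7, South 3, East 5, West 8 (total 23).
South receives 3.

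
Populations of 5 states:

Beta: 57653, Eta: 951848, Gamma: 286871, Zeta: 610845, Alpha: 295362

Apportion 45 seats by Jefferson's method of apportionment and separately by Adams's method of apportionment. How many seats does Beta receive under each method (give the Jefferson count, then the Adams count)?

1 and 2

Jefferson: Beta 1, Eta 20, Gamma 6, Zeta 12, Alpha 6.
Adams: Beta 2, Eta 19, Gamma 6, Zeta 12, Alpha 6.
Beta gets 1 under Jefferson and 2 under Adams.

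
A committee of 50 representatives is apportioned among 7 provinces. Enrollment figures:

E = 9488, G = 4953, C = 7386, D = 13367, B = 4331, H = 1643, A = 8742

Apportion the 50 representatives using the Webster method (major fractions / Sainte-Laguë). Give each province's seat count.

E 10, G 5, C 7, D 13, B 4, H 2, A 9

Standard divisor 49910/50 ≈ 998.2; standard quotas: E 9.505, G 4.962, C 7.399, D 13.391, B 4.339, H 1.646, A 8.758.
Rounding to the nearest integer gives E 10, G 5, C 7, D 13, B 4, H 2, A 9 — total 50, matching the house size, so no adjustment is needed.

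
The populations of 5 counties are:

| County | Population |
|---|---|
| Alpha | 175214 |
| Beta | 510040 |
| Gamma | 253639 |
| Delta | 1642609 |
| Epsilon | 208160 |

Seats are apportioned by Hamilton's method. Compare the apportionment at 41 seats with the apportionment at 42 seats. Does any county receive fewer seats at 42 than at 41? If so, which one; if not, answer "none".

At 41 seats: Alpha 3, Beta 7, Gamma 4, Delta 24, Epsilon 3.
At 42 seats: Alpha 2, Beta 8, Gamma 4, Delta 25, Epsilon 3.
Alpha drops from 3 to 2.

Alpha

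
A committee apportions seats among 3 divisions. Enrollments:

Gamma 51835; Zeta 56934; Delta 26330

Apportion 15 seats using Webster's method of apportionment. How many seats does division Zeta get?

Standard divisor 135099/15 ≈ 9006.6; standard quotas: Gamma 5.755, Zeta 6.321, Delta 2.923.
Rounding to the nearest integer gives Gamma 6, Zeta 6, Delta 3 — total 15, matching the house size, so no adjustment is needed.
Zeta receives 6.

6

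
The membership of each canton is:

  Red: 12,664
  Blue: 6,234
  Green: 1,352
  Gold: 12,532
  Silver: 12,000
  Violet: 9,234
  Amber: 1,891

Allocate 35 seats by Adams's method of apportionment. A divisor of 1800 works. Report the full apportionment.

With modified divisor 1800: modified quotas Red 7.036, Blue 3.463, Green 0.751, Gold 6.962, Silver 6.667, Violet 5.130, Amber 1.051.
Rounding up: Red 8, Blue 4, Green 1, Gold 7, Silver 7, Violet 6, Amber 2 (total 35).

Red=8, Blue=4, Green=1, Gold=7, Silver=7, Violet=6, Amber=2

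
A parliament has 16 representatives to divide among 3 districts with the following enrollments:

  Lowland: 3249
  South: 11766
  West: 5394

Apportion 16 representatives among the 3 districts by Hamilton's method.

Lowland=3; South=9; West=4

Standard divisor: 20409 ÷ 16 ≈ 1275.562.
Standard quotas: Lowland 2.5471, South 9.2242, West 4.2287.
Lower quotas: Lowland 2, South 9, West 4 (sum 15, leaving 1 seat).
Remainders in descending order: Lowland 0.5471, West 0.2287, South 0.2242.
Largest remainder: Lowland receives the extra seat.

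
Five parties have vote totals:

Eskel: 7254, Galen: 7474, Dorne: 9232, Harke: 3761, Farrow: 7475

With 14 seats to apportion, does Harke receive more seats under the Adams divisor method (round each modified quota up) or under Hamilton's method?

Adams: Eskel 3, Galen 3, Dorne 3, Harke 2, Farrow 3.
Hamilton: Eskel 3, Galen 3, Dorne 4, Harke 1, Farrow 3.
Harke gets 2 under Adams and 1 under Hamilton.

Adams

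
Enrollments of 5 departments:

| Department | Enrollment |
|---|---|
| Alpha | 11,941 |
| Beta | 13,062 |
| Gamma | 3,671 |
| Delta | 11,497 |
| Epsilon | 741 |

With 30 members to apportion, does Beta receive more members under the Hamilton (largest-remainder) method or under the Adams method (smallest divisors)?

Hamilton

Hamilton: Alpha 9, Beta 10, Gamma 3, Delta 8, Epsilon 0.
Adams: Alpha 9, Beta 9, Gamma 3, Delta 8, Epsilon 1.
Beta gets 10 under Hamilton and 9 under Adams.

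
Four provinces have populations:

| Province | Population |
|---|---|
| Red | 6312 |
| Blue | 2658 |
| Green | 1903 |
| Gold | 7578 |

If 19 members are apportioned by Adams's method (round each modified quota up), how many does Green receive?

2

Standard divisor 18451/19 ≈ 971.105; standard quotas: Red 6.500, Blue 2.737, Green 1.960, Gold 7.803.
Rounding up gives 7, 3, 2, 8 = 20 seats, so the divisor must be adjusted.
With modified divisor 1070: modified quotas Red 5.899, Blue 2.484, Green 1.779, Gold 7.082.
Rounding up: Red 6, Blue 3, Green 2, Gold 8 (total 19).
Green receives 2.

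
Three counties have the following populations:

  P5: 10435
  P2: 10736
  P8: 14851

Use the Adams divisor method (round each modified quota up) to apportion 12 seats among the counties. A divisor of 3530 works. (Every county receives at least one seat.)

P5 3, P2 4, P8 5

With modified divisor 3530: modified quotas P5 2.956, P2 3.041, P8 4.207.
Rounding up: P5 3, P2 4, P8 5 (total 12).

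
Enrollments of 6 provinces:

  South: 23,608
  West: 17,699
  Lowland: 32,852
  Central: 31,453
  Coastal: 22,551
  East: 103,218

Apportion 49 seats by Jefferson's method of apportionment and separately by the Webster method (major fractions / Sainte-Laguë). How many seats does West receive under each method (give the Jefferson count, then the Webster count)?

3 and 4

Jefferson: South 5, West 3, Lowland 7, Central 7, Coastal 5, East 22.
Webster: South 5, West 4, Lowland 7, Central 7, Coastal 5, East 21.
West gets 3 under Jefferson and 4 under Webster.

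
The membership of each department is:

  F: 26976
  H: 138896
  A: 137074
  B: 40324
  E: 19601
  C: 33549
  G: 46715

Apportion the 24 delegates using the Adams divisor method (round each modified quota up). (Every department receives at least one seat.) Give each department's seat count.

Standard divisor 443135/24 ≈ 18463.958; standard quotas: F 1.461, H 7.523, A 7.424, B 2.184, E 1.062, C 1.817, G 2.530.
Rounding up gives 2, 8, 8, 3, 2, 2, 3 = 28 seats, so the divisor must be adjusted.
With modified divisor 21500: modified quotas F 1.255, H 6.460, A 6.376, B 1.876, E 0.912, C 1.560, G 2.173.
Rounding up: F 2, H 7, A 7, B 2, E 1, C 2, G 3 (total 24).

F 2, H 7, A 7, B 2, E 1, C 2, G 3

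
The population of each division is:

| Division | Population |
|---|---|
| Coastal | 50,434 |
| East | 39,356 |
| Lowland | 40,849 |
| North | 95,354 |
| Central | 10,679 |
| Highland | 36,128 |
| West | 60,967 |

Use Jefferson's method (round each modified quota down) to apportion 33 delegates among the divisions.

Standard divisor 333767/33 ≈ 10114.152; standard quotas: Coastal 4.986, East 3.891, Lowland 4.039, North 9.428, Central 1.056, Highland 3.572, West 6.028.
Rounding down gives 4, 3, 4, 9, 1, 3, 6 = 30 seats, so the divisor must be adjusted.
With modified divisor 9300: modified quotas Coastal 5.423, East 4.232, Lowland 4.392, North 10.253, Central 1.148, Highland 3.885, West 6.556.
Rounding down: Coastal 5, East 4, Lowland 4, North 10, Central 1, Highland 3, West 6 (total 33).

Coastal 5, East 4, Lowland 4, North 10, Central 1, Highland 3, West 6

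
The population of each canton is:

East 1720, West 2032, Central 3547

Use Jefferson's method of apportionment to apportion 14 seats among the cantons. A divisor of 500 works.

East 3, West 4, Central 7

With modified divisor 500: modified quotas East 3.440, West 4.064, Central 7.094.
Rounding down: East 3, West 4, Central 7 (total 14).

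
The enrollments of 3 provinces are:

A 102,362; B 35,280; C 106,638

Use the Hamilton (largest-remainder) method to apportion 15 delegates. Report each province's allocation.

A=6, B=2, C=7

Total 244280; standard divisor 244280/15 ≈ 16285.333.
Standard quotas: A 6.2855, B 2.1664, C 6.5481.
Lower quotas: A 6, B 2, C 6 (sum 14, leaving 1 seat).
Remainders in descending order: C 0.5481, A 0.2855, B 0.1664.
Largest remainder: C receives the extra seat.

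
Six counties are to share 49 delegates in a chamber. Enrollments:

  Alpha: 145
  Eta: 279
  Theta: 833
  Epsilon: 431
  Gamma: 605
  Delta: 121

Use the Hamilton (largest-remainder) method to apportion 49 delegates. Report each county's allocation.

Total 2414; standard divisor 2414/49 ≈ 49.265.
Standard quotas: Alpha 2.943, Eta 5.663, Theta 16.908, Epsilon 8.749, Gamma 12.280, Delta 2.456.
Lower quotas: Alpha 2, Eta 5, Theta 16, Epsilon 8, Gamma 12, Delta 2 (sum 45, leaving 4 seats).
Remainders in descending order: Alpha 0.943, Theta 0.908, Epsilon 0.749, Eta 0.663, Delta 0.456, Gamma 0.280.
The surplus seats go to Alpha, Theta, Epsilon, Eta.

Alpha: 3, Eta: 6, Theta: 17, Epsilon: 9, Gamma: 12, Delta: 2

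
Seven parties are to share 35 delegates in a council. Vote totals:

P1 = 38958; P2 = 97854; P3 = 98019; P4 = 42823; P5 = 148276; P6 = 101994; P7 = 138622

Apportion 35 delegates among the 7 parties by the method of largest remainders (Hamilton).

Total 666546; standard divisor 666546/35 ≈ 19044.171.
Standard quotas: P1 2.0457, P2 5.1383, P3 5.1469, P4 2.2486, P5 7.7859, P6 5.3557, P7 7.2790.
Lower quotas: P1 2, P2 5, P3 5, P4 2, P5 7, P6 5, P7 7 (sum 33, leaving 2 seats).
Remainders in descending order: P5 0.7859, P6 0.3557, P7 0.2790, P4 0.2486, P3 0.1469, P2 0.1383, P1 0.0457.
Largest remainders: P5, P6 receive the extra seats.

P1 2, P2 5, P3 5, P4 2, P5 8, P6 6, P7 7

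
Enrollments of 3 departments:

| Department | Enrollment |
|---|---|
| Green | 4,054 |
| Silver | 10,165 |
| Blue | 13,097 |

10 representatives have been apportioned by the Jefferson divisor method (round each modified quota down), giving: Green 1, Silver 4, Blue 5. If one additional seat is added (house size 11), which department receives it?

Priority for the next seat is population ÷ (current seats + 1).
Priorities: Green 2027.000, Silver 2033.000, Blue 2182.833.
Highest priority: Blue.

Blue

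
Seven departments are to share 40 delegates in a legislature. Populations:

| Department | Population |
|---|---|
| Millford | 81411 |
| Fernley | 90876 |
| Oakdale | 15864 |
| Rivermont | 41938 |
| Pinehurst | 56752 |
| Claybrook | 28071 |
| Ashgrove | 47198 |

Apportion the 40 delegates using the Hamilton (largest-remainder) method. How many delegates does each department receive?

Millford: 9; Fernley: 10; Oakdale: 2; Rivermont: 5; Pinehurst: 6; Claybrook: 3; Ashgrove: 5

The standard divisor is 362110/40 ≈ 9052.75.
Standard quotas: Millford 8.9930, Fernley 10.0385, Oakdale 1.7524, Rivermont 4.6326, Pinehurst 6.2690, Claybrook 3.1008, Ashgrove 5.2137.
Lower quotas: Millford 8, Fernley 10, Oakdale 1, Rivermont 4, Pinehurst 6, Claybrook 3, Ashgrove 5 (sum 37, leaving 3 seats).
Remainders in descending order: Millford 0.9930, Oakdale 0.7524, Rivermont 0.6326, Pinehurst 0.2690, Ashgrove 0.2137, Claybrook 0.1008, Fernley 0.0385.
Largest remainders: Millford, Oakdale, Rivermont receive the extra seats.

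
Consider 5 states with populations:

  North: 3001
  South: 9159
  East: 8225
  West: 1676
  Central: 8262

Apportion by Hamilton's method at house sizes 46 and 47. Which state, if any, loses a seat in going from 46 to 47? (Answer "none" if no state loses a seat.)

At 46 seats: North 5, South 14, East 12, West 3, Central 12.
At 47 seats: North 5, South 14, East 13, West 2, Central 13.
West drops from 3 to 2.

West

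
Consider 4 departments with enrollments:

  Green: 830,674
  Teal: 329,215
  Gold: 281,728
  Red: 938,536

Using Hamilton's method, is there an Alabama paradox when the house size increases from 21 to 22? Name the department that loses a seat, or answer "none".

At 21 seats: Green 7, Teal 3, Gold 3, Red 8.
At 22 seats: Green 8, Teal 3, Gold 2, Red 9.
Gold drops from 3 to 2.

Gold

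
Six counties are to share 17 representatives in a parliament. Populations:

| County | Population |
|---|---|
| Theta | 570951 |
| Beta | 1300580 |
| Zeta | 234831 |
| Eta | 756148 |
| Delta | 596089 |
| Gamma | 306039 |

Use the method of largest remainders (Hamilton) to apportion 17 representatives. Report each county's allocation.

The standard divisor is 3764638/17 ≈ 221449.294.
Standard quotas: Theta 2.5782, Beta 5.8730, Zeta 1.0604, Eta 3.4145, Delta 2.6918, Gamma 1.3820.
Lower quotas: Theta 2, Beta 5, Zeta 1, Eta 3, Delta 2, Gamma 1 (sum 14, leaving 3 seats).
Remainders in descending order: Beta 0.8730, Delta 0.6918, Theta 0.5782, Eta 0.4145, Gamma 0.3820, Zeta 0.0604.
The surplus seats go to Beta, Delta, Theta.

Theta: 3; Beta: 6; Zeta: 1; Eta: 3; Delta: 3; Gamma: 1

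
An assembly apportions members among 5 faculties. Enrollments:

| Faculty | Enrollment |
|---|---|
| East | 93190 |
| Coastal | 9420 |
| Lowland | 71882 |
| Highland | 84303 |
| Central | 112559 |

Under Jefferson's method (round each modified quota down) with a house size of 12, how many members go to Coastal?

0

Standard divisor 371354/12 ≈ 30946.167; standard quotas: East 3.011, Coastal 0.304, Lowland 2.323, Highland 2.724, Central 3.637.
Rounding down gives 3, 0, 2, 2, 3 = 10 seats, so the divisor must be adjusted.
With modified divisor 26000: modified quotas East 3.584, Coastal 0.362, Lowland 2.765, Highland 3.242, Central 4.329.
Rounding down: East 3, Coastal 0, Lowland 2, Highland 3, Central 4 (total 12).
Coastal receives 0.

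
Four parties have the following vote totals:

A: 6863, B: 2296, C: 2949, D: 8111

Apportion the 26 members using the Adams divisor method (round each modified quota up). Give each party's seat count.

A=9; B=3; C=4; D=10

Standard divisor 20219/26 ≈ 777.654; standard quotas: A 8.825, B 2.952, C 3.792, D 10.430.
Rounding up gives 9, 3, 4, 11 = 27 seats, so the divisor must be adjusted.
With modified divisor 830: modified quotas A 8.269, B 2.766, C 3.553, D 9.772.
Rounding up: A 9, B 3, C 4, D 10 (total 26).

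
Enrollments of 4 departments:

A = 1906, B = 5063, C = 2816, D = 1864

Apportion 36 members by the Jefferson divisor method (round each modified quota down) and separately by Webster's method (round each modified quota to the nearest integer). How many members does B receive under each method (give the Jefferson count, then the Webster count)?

16 and 15

Jefferson: A 6, B 16, C 9, D 5.
Webster: A 6, B 15, C 9, D 6.
B gets 16 under Jefferson and 15 under Webster.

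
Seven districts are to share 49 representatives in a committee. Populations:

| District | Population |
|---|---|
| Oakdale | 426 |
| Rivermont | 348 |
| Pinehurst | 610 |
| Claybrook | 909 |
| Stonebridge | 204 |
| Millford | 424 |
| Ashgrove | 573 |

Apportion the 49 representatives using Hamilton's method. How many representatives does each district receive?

Oakdale 6, Rivermont 5, Pinehurst 8, Claybrook 13, Stonebridge 3, Millford 6, Ashgrove 8

Standard divisor: 3494 ÷ 49 ≈ 71.306.
Standard quotas: Oakdale 5.974, Rivermont 4.880, Pinehurst 8.555, Claybrook 12.748, Stonebridge 2.861, Millford 5.946, Ashgrove 8.036.
Lower quotas: Oakdale 5, Rivermont 4, Pinehurst 8, Claybrook 12, Stonebridge 2, Millford 5, Ashgrove 8 (sum 44, leaving 5 seats).
Remainders in descending order: Oakdale 0.974, Millford 0.946, Rivermont 0.880, Stonebridge 0.861, Claybrook 0.748, Pinehurst 0.555, Ashgrove 0.036.
Largest remainders: Oakdale, Millford, Rivermont, Stonebridge, Claybrook receive the extra seats.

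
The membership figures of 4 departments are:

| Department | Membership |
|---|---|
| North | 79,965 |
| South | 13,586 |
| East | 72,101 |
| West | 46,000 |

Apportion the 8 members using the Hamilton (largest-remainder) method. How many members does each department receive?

North: 3; South: 0; East: 3; West: 2

The standard divisor is 211652/8 ≈ 26456.5.
Standard quotas: North 3.0225, South 0.5135, East 2.7253, West 1.7387.
Lower quotas: North 3, South 0, East 2, West 1 (sum 6, leaving 2 seats).
Remainders in descending order: West 0.7387, East 0.7253, South 0.5135, North 0.0225.
The surplus seats go to West, East.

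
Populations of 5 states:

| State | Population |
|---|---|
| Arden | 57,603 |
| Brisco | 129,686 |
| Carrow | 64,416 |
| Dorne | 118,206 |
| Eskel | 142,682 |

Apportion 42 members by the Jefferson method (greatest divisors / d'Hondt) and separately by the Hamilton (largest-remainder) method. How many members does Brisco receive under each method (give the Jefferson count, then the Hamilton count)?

11 and 10

Jefferson: Arden 4, Brisco 11, Carrow 5, Dorne 10, Eskel 12.
Hamilton: Arden 5, Brisco 10, Carrow 5, Dorne 10, Eskel 12.
Brisco gets 11 under Jefferson and 10 under Hamilton.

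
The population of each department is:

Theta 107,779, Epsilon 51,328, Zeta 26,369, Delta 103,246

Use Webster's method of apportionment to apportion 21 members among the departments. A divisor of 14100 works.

Theta=8, Epsilon=4, Zeta=2, Delta=7

With modified divisor 14100: modified quotas Theta 7.644, Epsilon 3.640, Zeta 1.870, Delta 7.322.
Rounding to the nearest integer: Theta 8, Epsilon 4, Zeta 2, Delta 7 (total 21).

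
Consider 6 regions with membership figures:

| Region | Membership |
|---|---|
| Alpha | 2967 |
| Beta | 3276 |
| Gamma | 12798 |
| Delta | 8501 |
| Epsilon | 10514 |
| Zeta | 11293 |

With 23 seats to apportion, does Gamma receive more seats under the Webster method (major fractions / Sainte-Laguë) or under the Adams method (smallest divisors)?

Webster

Webster: Alpha 1, Beta 2, Gamma 6, Delta 4, Epsilon 5, Zeta 5.
Adams: Alpha 2, Beta 2, Gamma 5, Delta 4, Epsilon 5, Zeta 5.
Gamma gets 6 under Webster and 5 under Adams.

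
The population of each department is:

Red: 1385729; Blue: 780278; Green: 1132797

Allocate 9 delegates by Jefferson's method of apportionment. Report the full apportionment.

Standard divisor 3298804/9 ≈ 366533.778; standard quotas: Red 3.781, Blue 2.129, Green 3.091.
Rounding down gives 3, 2, 3 = 8 seats, so the divisor must be adjusted.
With modified divisor 314800: modified quotas Red 4.402, Blue 2.479, Green 3.598.
Rounding down: Red 4, Blue 2, Green 3 (total 9).

Red 4, Blue 2, Green 3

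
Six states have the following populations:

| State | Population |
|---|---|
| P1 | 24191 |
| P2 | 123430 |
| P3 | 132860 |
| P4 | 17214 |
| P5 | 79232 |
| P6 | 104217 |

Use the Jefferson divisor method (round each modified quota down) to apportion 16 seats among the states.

P1 0, P2 4, P3 5, P4 0, P5 3, P6 4

Standard divisor 481144/16 ≈ 30071.5; standard quotas: P1 0.804, P2 4.105, P3 4.418, P4 0.572, P5 2.635, P6 3.466.
Rounding down gives 0, 4, 4, 0, 2, 3 = 13 seats, so the divisor must be adjusted.
With modified divisor 25400: modified quotas P1 0.952, P2 4.859, P3 5.231, P4 0.678, P5 3.119, P6 4.103.
Rounding down: P1 0, P2 4, P3 5, P4 0, P5 3, P6 4 (total 16).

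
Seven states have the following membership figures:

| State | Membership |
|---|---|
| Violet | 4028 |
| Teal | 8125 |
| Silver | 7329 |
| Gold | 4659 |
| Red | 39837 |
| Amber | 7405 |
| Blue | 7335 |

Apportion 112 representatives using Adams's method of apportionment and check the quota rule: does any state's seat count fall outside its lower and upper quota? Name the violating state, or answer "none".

Red

Standard quotas: Violet 5.731, Teal 11.560, Silver 10.428, Gold 6.629, Red 56.680, Amber 10.536, Blue 10.436.
Adams allocation: Violet 6, Teal 12, Silver 10, Gold 7, Red 55, Amber 11, Blue 11.
Red has quota 56.680 (lower 56, upper 57) but receives 55 — outside the quota interval.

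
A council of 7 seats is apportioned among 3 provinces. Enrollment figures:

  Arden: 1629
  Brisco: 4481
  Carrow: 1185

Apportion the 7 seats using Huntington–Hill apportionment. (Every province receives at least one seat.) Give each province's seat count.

With divisor 1077: modified quotas Arden 1.513, Brisco 4.161, Carrow 1.100.
Geometric-mean thresholds: Arden √(1·2)=1.414, Brisco √(4·5)=4.472, Carrow √(1·2)=1.414.
Each quota rounded against its threshold gives Arden 2, Brisco 4, Carrow 1 (total 7).

Arden=2, Brisco=4, Carrow=1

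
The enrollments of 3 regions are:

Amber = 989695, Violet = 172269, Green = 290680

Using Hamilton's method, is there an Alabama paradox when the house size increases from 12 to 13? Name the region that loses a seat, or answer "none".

Violet

At 12 seats: Amber 8, Violet 2, Green 2.
At 13 seats: Amber 9, Violet 1, Green 3.
Violet drops from 2 to 1.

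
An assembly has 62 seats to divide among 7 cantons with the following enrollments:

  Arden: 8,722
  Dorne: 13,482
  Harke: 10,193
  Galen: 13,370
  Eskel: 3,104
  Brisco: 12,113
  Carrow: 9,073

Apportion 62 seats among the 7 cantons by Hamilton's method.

Arden 7, Dorne 12, Harke 9, Galen 12, Eskel 3, Brisco 11, Carrow 8

Total 70057; standard divisor 70057/62 ≈ 1129.952.
Standard quotas: Arden 7.7189, Dorne 11.9315, Harke 9.0207, Galen 11.8324, Eskel 2.7470, Brisco 10.7199, Carrow 8.0295.
Lower quotas: Arden 7, Dorne 11, Harke 9, Galen 11, Eskel 2, Brisco 10, Carrow 8 (sum 58, leaving 4 seats).
Remainders in descending order: Dorne 0.9315, Galen 0.8324, Eskel 0.7470, Brisco 0.7199, Arden 0.7189, Carrow 0.0295, Harke 0.0207.
Largest remainders: Dorne, Galen, Eskel, Brisco receive the extra seats.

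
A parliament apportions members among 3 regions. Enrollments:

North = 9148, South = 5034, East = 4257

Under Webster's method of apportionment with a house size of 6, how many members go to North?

Standard divisor 18439/6 ≈ 3073.167; standard quotas: North 2.977, South 1.638, East 1.385.
Rounding to the nearest integer gives North 3, South 2, East 1 — total 6, matching the house size, so no adjustment is needed.
North receives 3.

3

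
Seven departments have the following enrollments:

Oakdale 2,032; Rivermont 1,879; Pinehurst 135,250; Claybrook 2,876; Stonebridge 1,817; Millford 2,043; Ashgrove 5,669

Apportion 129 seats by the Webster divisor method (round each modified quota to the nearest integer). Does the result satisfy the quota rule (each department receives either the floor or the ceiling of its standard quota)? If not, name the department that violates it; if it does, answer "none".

Standard quotas: Oakdale 1.729, Rivermont 1.599, Pinehurst 115.113, Claybrook 2.448, Stonebridge 1.546, Millford 1.739, Ashgrove 4.825.
Webster allocation: Oakdale 2, Rivermont 2, Pinehurst 114, Claybrook 2, Stonebridge 2, Millford 2, Ashgrove 5.
Pinehurst has quota 115.113 (lower 115, upper 116) but receives 114 — outside the quota interval.

Pinehurst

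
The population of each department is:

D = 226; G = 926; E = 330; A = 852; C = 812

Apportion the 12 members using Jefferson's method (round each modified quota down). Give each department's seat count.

D: 1, G: 4, E: 1, A: 3, C: 3

Standard divisor 3146/12 ≈ 262.167; standard quotas: D 0.862, G 3.532, E 1.259, A 3.250, C 3.097.
Rounding down gives 0, 3, 1, 3, 3 = 10 seats, so the divisor must be adjusted.
With modified divisor 220: modified quotas D 1.027, G 4.209, E 1.500, A 3.873, C 3.691.
Rounding down: D 1, G 4, E 1, A 3, C 3 (total 12).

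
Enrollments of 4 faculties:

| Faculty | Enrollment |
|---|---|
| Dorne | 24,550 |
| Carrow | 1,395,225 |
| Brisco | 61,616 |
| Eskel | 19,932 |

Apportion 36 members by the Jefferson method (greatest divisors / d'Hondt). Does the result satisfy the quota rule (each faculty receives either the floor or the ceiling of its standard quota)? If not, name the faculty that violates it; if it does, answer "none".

Standard quotas: Dorne 0.589, Carrow 33.456, Brisco 1.477, Eskel 0.478.
Jefferson allocation: Dorne 0, Carrow 35, Brisco 1, Eskel 0.
Carrow has quota 33.456 (lower 33, upper 34) but receives 35 — outside the quota interval.

Carrow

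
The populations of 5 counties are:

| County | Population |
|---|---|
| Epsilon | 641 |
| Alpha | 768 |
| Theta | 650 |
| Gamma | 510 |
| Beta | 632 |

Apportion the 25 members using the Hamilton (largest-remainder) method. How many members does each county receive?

Standard divisor: 3201 ÷ 25 ≈ 128.04.
Standard quotas: Epsilon 5.006, Alpha 5.998, Theta 5.077, Gamma 3.983, Beta 4.936.
Lower quotas: Epsilon 5, Alpha 5, Theta 5, Gamma 3, Beta 4 (sum 22, leaving 3 seats).
Remainders in descending order: Alpha 0.998, Gamma 0.983, Beta 0.936, Theta 0.077, Epsilon 0.006.
Largest remainders: Alpha, Gamma, Beta receive the extra seats.

Epsilon=5, Alpha=6, Theta=5, Gamma=4, Beta=5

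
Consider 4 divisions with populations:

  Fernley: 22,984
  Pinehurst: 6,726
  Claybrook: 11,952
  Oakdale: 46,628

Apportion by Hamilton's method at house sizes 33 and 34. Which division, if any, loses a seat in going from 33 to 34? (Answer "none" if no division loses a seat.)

At 33 seats: Fernley 9, Pinehurst 3, Claybrook 4, Oakdale 17.
At 34 seats: Fernley 9, Pinehurst 2, Claybrook 5, Oakdale 18.
Pinehurst drops from 3 to 2.

Pinehurst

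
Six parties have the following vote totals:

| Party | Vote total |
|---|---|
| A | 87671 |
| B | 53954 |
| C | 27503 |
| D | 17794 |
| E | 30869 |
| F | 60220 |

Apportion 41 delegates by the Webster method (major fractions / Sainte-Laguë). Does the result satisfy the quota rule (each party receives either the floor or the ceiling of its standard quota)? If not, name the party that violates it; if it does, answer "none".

Standard quotas: A 12.929, B 7.957, C 4.056, D 2.624, E 4.552, F 8.881.
Webster allocation: A 13, B 8, C 4, D 3, E 4, F 9.
Every allocation lies between the lower and upper quota.

none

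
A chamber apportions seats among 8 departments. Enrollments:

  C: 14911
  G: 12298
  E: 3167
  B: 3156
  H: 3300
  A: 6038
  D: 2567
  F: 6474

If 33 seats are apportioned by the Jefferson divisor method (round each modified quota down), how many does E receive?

Standard divisor 51911/33 ≈ 1573.061; standard quotas: C 9.479, G 7.818, E 2.013, B 2.006, H 2.098, A 3.838, D 1.632, F 4.116.
Rounding down gives 9, 7, 2, 2, 2, 3, 1, 4 = 30 seats, so the divisor must be adjusted.
With modified divisor 1400: modified quotas C 10.651, G 8.784, E 2.262, B 2.254, H 2.357, A 4.313, D 1.834, F 4.624.
Rounding down: C 10, G 8, E 2, B 2, H 2, A 4, D 1, F 4 (total 33).
E receives 2.

2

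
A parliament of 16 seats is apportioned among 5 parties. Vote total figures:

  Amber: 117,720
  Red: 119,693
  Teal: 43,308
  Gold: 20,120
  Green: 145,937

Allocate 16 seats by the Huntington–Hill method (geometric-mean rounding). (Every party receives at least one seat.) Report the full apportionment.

Amber 4, Red 4, Teal 2, Gold 1, Green 5

With divisor 28694: modified quotas Amber 4.103, Red 4.171, Teal 1.509, Gold 0.701, Green 5.086.
Geometric-mean thresholds: Amber √(4·5)=4.472, Red √(4·5)=4.472, Teal √(1·2)=1.414, Gold (min 1), Green √(5·6)=5.477.
Each quota rounded against its threshold gives Amber 4, Red 4, Teal 2, Gold 1, Green 5 (total 16).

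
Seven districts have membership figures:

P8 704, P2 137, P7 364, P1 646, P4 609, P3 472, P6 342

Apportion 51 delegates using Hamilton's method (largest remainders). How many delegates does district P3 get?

The standard divisor is 3274/51 ≈ 64.196.
Standard quotas: P8 10.966, P2 2.134, P7 5.670, P1 10.063, P4 9.487, P3 7.352, P6 5.327.
Lower quotas: P8 10, P2 2, P7 5, P1 10, P4 9, P3 7, P6 5 (sum 48, leaving 3 seats).
Remainders in descending order: P8 0.966, P7 0.670, P4 0.487, P3 0.352, P6 0.327, P2 0.134, P1 0.063.
Largest remainders: P8, P7, P4 receive the extra seats.
P3 receives 7.

7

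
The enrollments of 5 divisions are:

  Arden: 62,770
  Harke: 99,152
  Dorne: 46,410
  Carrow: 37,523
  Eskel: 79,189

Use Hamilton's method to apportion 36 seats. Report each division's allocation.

Arden: 7, Harke: 11, Dorne: 5, Carrow: 4, Eskel: 9

Total 325044; standard divisor 325044/36 = 9029.
Standard quotas: Arden 6.9520, Harke 10.9815, Dorne 5.1401, Carrow 4.1558, Eskel 8.7705.
Lower quotas: Arden 6, Harke 10, Dorne 5, Carrow 4, Eskel 8 (sum 33, leaving 3 seats).
Remainders in descending order: Harke 0.9815, Arden 0.9520, Eskel 0.7705, Carrow 0.1558, Dorne 0.1401.
The surplus seats go to Harke, Arden, Eskel.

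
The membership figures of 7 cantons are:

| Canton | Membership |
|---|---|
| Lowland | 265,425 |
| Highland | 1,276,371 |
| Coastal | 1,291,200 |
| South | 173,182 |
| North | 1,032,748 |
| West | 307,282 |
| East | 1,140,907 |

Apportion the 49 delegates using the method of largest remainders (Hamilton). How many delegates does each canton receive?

Total 5487115; standard divisor 5487115/49 ≈ 111981.939.
Standard quotas: Lowland 2.3702, Highland 11.3980, Coastal 11.5304, South 1.5465, North 9.2225, West 2.7440, East 10.1883.
Lower quotas: Lowland 2, Highland 11, Coastal 11, South 1, North 9, West 2, East 10 (sum 46, leaving 3 seats).
Remainders in descending order: West 0.7440, South 0.5465, Coastal 0.5304, Highland 0.3980, Lowland 0.3702, North 0.2225, East 0.1883.
The surplus seats go to West, South, Coastal.

Lowland 2, Highland 11, Coastal 12, South 2, North 9, West 3, East 10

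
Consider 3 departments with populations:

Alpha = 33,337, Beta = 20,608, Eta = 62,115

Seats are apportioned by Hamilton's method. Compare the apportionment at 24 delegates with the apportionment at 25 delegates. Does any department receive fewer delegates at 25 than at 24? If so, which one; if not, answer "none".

none

At 24 seats: Alpha 7, Beta 4, Eta 13.
At 25 seats: Alpha 7, Beta 5, Eta 13.
No department's allocation decreased.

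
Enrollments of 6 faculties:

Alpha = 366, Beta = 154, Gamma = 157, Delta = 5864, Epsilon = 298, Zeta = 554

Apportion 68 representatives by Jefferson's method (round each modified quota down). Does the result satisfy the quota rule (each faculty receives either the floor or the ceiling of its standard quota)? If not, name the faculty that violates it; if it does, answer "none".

Standard quotas: Alpha 3.366, Beta 1.416, Gamma 1.444, Delta 53.936, Epsilon 2.741, Zeta 5.096.
Jefferson allocation: Alpha 3, Beta 1, Gamma 1, Delta 56, Epsilon 2, Zeta 5.
Delta has quota 53.936 (lower 53, upper 54) but receives 56 — outside the quota interval.

Delta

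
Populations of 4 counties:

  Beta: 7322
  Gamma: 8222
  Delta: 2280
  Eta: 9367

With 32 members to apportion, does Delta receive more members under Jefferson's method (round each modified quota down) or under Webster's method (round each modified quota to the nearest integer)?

Webster

Jefferson: Beta 9, Gamma 10, Delta 2, Eta 11.
Webster: Beta 8, Gamma 10, Delta 3, Eta 11.
Delta gets 2 under Jefferson and 3 under Webster.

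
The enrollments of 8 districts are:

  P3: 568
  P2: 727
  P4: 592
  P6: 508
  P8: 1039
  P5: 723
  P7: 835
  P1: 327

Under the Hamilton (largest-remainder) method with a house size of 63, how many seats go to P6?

6

Standard divisor: 5319 ÷ 63 ≈ 84.429.
Standard quotas: P3 6.728, P2 8.611, P4 7.012, P6 6.017, P8 12.306, P5 8.563, P7 9.890, P1 3.873.
Lower quotas: P3 6, P2 8, P4 7, P6 6, P8 12, P5 8, P7 9, P1 3 (sum 59, leaving 4 seats).
Remainders in descending order: P7 0.890, P1 0.873, P3 0.728, P2 0.611, P5 0.563, P8 0.306, P6 0.017, P4 0.012.
Largest remainders: P7, P1, P3, P2 receive the extra seats.
P6 receives 6.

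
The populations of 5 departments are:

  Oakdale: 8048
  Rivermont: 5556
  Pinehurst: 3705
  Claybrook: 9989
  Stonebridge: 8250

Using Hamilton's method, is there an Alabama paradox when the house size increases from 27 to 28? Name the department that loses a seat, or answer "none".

none

At 27 seats: Oakdale 6, Rivermont 4, Pinehurst 3, Claybrook 8, Stonebridge 6.
At 28 seats: Oakdale 6, Rivermont 4, Pinehurst 3, Claybrook 8, Stonebridge 7.
No department's allocation decreased.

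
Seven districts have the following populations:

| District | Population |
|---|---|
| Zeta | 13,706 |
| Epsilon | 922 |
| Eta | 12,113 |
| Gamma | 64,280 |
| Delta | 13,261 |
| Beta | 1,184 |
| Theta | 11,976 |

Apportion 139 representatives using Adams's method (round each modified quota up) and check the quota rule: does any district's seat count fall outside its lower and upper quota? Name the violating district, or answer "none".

Gamma

Standard quotas: Zeta 16.222, Epsilon 1.091, Eta 14.336, Gamma 76.079, Delta 15.695, Beta 1.401, Theta 14.174.
Adams allocation: Zeta 16, Epsilon 2, Eta 14, Gamma 75, Delta 16, Beta 2, Theta 14.
Gamma has quota 76.079 (lower 76, upper 77) but receives 75 — outside the quota interval.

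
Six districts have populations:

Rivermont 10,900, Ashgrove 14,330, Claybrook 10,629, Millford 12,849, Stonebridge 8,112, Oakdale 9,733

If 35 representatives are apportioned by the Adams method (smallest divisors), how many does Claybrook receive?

6

Standard divisor 66553/35 ≈ 1901.514; standard quotas: Rivermont 5.732, Ashgrove 7.536, Claybrook 5.590, Millford 6.757, Stonebridge 4.266, Oakdale 5.119.
Rounding up gives 6, 8, 6, 7, 5, 6 = 38 seats, so the divisor must be adjusted.
With modified divisor 2100: modified quotas Rivermont 5.190, Ashgrove 6.824, Claybrook 5.061, Millford 6.119, Stonebridge 3.863, Oakdale 4.635.
Rounding up: Rivermont 6, Ashgrove 7, Claybrook 6, Millford 7, Stonebridge 4, Oakdale 5 (total 35).
Claybrook receives 6.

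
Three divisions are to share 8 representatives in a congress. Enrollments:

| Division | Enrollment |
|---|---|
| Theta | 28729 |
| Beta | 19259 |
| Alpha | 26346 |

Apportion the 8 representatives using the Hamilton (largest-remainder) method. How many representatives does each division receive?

Total 74334; standard divisor 74334/8 ≈ 9291.75.
Standard quotas: Theta 3.0919, Beta 2.0727, Alpha 2.8354.
Lower quotas: Theta 3, Beta 2, Alpha 2 (sum 7, leaving 1 seat).
Remainders in descending order: Alpha 0.8354, Theta 0.0919, Beta 0.0727.
The surplus seat goes to Alpha.

Theta 3, Beta 2, Alpha 3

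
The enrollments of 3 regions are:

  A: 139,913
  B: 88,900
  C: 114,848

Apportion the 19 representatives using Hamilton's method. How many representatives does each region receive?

Total 343661; standard divisor 343661/19 ≈ 18087.421.
Standard quotas: A 7.7354, B 4.9150, C 6.3496.
Lower quotas: A 7, B 4, C 6 (sum 17, leaving 2 seats).
Remainders in descending order: B 0.9150, A 0.7354, C 0.3496.
Largest remainders: B, A receive the extra seats.

A: 8, B: 5, C: 6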